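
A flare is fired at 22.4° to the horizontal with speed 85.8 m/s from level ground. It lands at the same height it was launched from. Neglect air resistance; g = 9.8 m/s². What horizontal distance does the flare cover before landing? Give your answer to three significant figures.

529 m

For level ground, R = v₀² sin(2θ) / g.
sin(2 × 22.4°) = sin 44.80° = 0.7046.
R = (85.8)² × 0.7046 / 9.8 = 529 m.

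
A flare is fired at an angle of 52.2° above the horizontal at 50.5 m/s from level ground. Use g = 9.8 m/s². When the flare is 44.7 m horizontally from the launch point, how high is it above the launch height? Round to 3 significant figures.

v_x = 50.5 cos 52.2° = 30.95 m/s, v_y0 = 50.5 sin 52.2° = 39.90 m/s.
Time to reach x = 44.7 m: t = x / v_x = 44.7 / 30.95 = 1.444 s.
y = v_y0 t − ½ g t² = 39.90×1.444 − 4.900×1.444² = 47.4 m.

47.4 m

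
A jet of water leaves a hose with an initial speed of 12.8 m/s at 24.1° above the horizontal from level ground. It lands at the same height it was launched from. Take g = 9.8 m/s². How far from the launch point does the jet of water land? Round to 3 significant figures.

For level ground, R = v₀² sin(2θ) / g.
sin(2 × 24.1°) = sin 48.20° = 0.7455.
R = (12.8)² × 0.7455 / 9.8 = 12.5 m.

12.5 m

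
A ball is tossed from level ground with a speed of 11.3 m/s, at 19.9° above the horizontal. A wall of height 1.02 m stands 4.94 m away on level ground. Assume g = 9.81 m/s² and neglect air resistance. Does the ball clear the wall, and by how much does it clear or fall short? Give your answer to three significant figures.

No — it falls 0.292 m short of clearing the wall.

v_x = 11.3 cos 19.9° = 10.63 m/s; v_y0 = 11.3 sin 19.9° = 3.846 m/s.
Time to reach the wall: t = 4.94 / 10.63 = 0.4647 s.
Height at that point: y = 3.846×0.4647 − 4.905×0.4647² = 0.7280 m.
That is 1.02 − 0.7280 = 0.292 m below the top of the wall, so the ball does not clear it.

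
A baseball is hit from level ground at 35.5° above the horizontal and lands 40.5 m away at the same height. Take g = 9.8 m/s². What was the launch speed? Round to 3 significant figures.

20.5 m/s

On level ground, R = v₀² sin(2θ) / g, so v₀ = √(R g / sin 2θ).
sin(2 × 35.5°) = 0.9455.
v₀ = √(40.5 × 9.8 / 0.9455) = √419.8 = 20.5 m/s.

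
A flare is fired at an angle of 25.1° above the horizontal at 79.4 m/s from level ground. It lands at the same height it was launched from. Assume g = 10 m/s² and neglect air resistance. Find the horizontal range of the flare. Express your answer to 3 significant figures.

484 m

For level ground, R = v₀² sin(2θ) / g.
sin(2 × 25.1°) = sin 50.20° = 0.7683.
R = (79.4)² × 0.7683 / 10 = 484 m.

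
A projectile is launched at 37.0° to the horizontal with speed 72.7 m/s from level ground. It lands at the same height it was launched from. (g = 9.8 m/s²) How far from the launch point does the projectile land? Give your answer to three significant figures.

For level ground, R = v₀² sin(2θ) / g.
sin(2 × 37.0°) = sin 74.00° = 0.9613.
R = (72.7)² × 0.9613 / 9.8 = 518 m.

518 m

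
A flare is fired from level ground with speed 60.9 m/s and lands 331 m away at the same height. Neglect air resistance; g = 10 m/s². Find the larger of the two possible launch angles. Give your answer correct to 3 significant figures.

58.4°

Level-ground range: R = v₀² sin(2θ)/g ⇒ sin 2θ = R g / v₀² = 331×10/60.9² = 0.8925.
2θ = arcsin(0.8925) = 63.19° or 180° − 63.19° = 116.81°.
So θ = 31.6° or θ = 58.4°.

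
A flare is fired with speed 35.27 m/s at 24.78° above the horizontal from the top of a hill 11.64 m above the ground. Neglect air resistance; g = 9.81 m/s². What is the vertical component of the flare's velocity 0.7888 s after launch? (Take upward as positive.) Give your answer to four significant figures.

7.045 m/s

Initial vertical component: v_y0 = 35.27 sin 24.78° = 14.783 m/s.
v_y(t) = v_y0 − g t = 14.783 − 9.81 × 0.7888 = 7.045 m/s.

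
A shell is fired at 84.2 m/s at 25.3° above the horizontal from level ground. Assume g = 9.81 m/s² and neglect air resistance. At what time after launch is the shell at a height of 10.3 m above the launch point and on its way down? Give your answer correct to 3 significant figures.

7.04 s

v_y0 = 84.2 sin 25.3° = 35.98 m/s.
Set y = v_y0 t − ½ g t² = 10.3: 4.905 t² − 35.98 t + 10.3 = 0.
t = [35.98 ± √(1295 − 202.1)] / 9.81 = (35.98 ± 33.06) / 9.81, giving t = 0.298 s or t = 7.04 s.
On the way down corresponds to the larger root: t = 7.04 s.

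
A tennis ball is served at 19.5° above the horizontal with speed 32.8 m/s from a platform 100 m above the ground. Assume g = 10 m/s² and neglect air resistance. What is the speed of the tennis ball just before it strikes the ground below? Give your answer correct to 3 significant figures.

v_x = 32.8 cos 19.5° = 30.92 m/s is unchanged throughout.
For the vertical component, v_y² = v_y0² + 2 g h = (10.95)² + 2×10×100 = 2120, so |v_y| = 46.04 m/s.
Impact speed = √(v_x² + v_y²) = √(956.0 + 2120) = 55.5 m/s.

55.5 m/s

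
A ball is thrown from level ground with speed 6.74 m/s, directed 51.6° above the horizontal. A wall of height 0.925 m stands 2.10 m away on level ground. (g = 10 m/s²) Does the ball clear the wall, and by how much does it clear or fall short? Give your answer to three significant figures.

v_x = 6.74 cos 51.6° = 4.187 m/s; v_y0 = 6.74 sin 51.6° = 5.282 m/s.
Time to reach the wall: t = 2.10 / 4.187 = 0.5016 s.
Height at that point: y = 5.282×0.5016 − 5.000×0.5016² = 1.391 m.
That is 1.391 − 0.925 = 0.466 m above the top of the wall, so the ball clears it.

Yes — it clears the wall by 0.466 m.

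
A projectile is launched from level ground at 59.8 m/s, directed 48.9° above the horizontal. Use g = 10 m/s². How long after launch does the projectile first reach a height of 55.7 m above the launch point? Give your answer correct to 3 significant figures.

1.48 s

v_y0 = 59.8 sin 48.9° = 45.06 m/s.
Set y = v_y0 t − ½ g t² = 55.7: 5.000 t² − 45.06 t + 55.7 = 0.
t = [45.06 ± √(2030 − 1114)] / 10 = (45.06 ± 30.27) / 10, giving t = 1.48 s or t = 7.53 s.
The projectile is on the way up at the first time, so t = 1.48 s.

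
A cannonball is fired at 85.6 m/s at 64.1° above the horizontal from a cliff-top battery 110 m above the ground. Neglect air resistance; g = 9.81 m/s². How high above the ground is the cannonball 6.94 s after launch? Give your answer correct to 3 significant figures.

408 m

v_y0 = 85.6 sin 64.1° = 77.00 m/s.
y(t) = 110 + v_y0 t − ½ g t² = 110 + 77.00×6.94 − ½×9.81×6.94² = 408 m.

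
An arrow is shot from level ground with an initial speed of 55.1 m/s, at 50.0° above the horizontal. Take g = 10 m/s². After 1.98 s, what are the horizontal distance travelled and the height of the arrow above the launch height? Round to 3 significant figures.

x = 70.1 m, y = 64.0 m

v_x = 55.1 cos 50.0° = 35.42 m/s; v_y0 = 55.1 sin 50.0° = 42.21 m/s.
x = v_x t = 35.42 × 1.98 = 70.1 m.
y = v_y0 t − ½ g t² = 42.21×1.98 − 5.000×1.98² = 64.0 m.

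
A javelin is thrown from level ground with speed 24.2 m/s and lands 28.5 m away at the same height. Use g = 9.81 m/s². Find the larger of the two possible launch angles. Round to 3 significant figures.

Level-ground range: R = v₀² sin(2θ)/g ⇒ sin 2θ = R g / v₀² = 28.5×9.81/24.2² = 0.4774.
2θ = arcsin(0.4774) = 28.52° or 180° − 28.52° = 151.48°.
So θ = 14.3° or θ = 75.7°.

75.7°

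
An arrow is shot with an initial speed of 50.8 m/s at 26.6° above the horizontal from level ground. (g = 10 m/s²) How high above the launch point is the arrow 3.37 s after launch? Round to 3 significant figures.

v_y0 = 50.8 sin 26.6° = 22.75 m/s.
y(t) = v_y0 t − ½ g t² = 22.75×3.37 − 5.000×3.37² = 19.9 m.

19.9 m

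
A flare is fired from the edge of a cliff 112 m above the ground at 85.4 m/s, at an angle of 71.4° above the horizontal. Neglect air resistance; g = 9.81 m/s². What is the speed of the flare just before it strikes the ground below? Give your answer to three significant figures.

v_x = 85.4 cos 71.4° = 27.24 m/s is unchanged throughout.
For the vertical component, v_y² = v_y0² + 2 g h = (80.94)² + 2×9.81×112 = 8749, so |v_y| = 93.54 m/s.
Impact speed = √(v_x² + v_y²) = √(742.0 + 8749) = 97.4 m/s.

97.4 m/s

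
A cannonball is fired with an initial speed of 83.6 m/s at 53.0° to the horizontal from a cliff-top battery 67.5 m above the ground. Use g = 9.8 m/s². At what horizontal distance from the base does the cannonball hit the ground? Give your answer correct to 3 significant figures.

Components: v_x = 83.6 cos 53.0° = 50.31 m/s, v_y = 83.6 sin 53.0° = 66.77 m/s.
Vertical: 0 = 67.5 + 66.77 t − ½(9.8) t² ⇒ 4.900 t² − 66.77 t − 67.5 = 0.
t = [66.77 + √(4458 + 1323)] / 9.800 = 14.57 s.
Horizontal: R = v_x · t = 50.31 × 14.57 = 733 m.

733 m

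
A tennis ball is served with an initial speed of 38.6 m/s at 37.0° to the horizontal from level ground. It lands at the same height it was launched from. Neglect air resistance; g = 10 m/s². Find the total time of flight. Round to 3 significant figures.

4.65 s

Vertical component: v_y = 38.6 sin 37.0° = 23.23 m/s.
For a projectile landing at launch height, time of flight is t = 2 v_y / g = 2 × 23.23 / 10 = 4.65 s.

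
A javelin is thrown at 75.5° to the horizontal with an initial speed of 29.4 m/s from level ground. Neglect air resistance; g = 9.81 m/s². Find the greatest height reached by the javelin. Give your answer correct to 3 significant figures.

41.3 m

Vertical component of launch velocity: v_y = 29.4 sin 75.5° = 28.46 m/s.
At the highest point the vertical velocity is zero, so v_y² = 2 g h_max.
h_max = (28.46)² / (2 × 9.81) = 810.0 / 19.62 = 41.3 m.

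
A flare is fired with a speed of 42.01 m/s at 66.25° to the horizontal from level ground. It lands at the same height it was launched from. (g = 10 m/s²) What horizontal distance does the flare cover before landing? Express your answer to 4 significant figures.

130.1 m

For level ground, R = v₀² sin(2θ) / g.
sin(2 × 66.25°) = sin 132.50° = 0.7373.
R = (42.01)² × 0.7373 / 10 = 130.1 m.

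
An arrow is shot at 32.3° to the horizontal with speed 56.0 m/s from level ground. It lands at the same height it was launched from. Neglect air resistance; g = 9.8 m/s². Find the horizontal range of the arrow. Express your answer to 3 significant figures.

For level ground, R = v₀² sin(2θ) / g.
sin(2 × 32.3°) = sin 64.60° = 0.9033.
R = (56.0)² × 0.9033 / 9.8 = 289 m.

289 m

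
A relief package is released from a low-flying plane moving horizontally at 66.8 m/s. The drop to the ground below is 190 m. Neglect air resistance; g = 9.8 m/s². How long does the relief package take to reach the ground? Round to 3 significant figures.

The horizontal speed doesn't affect the fall. With v_y0 = 0, h = ½ g t².
t = √(2 × 190 / 9.8) = √38.78 = 6.23 s.

6.23 s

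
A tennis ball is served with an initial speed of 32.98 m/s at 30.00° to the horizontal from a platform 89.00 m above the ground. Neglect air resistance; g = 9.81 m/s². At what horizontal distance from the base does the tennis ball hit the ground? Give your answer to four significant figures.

Components: v_x = 32.98 cos 30.00° = 28.562 m/s, v_y = 32.98 sin 30.00° = 16.490 m/s.
Vertical: 0 = 89.00 + 16.490 t − ½(9.81) t² ⇒ 4.905 t² − 16.490 t − 89.00 = 0.
t = [16.490 + √(271.92 + 1746.2)] / 9.810 = 6.2603 s.
Horizontal: R = v_x · t = 28.562 × 6.2603 = 178.8 m.

178.8 m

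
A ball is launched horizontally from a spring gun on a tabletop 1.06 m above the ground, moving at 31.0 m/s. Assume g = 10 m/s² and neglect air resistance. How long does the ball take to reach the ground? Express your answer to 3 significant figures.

The horizontal speed doesn't affect the fall. With v_y0 = 0, h = ½ g t².
t = √(2 × 1.06 / 10) = √0.2120 = 0.460 s.

0.460 s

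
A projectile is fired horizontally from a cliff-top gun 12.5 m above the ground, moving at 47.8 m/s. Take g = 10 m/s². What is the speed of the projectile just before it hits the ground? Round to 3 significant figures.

50.3 m/s

Fall time: t = √(2 × 12.5 / 10) = 1.581 s.
At impact: v_x = 47.8 m/s (unchanged), v_y = g t = 10 × 1.581 = 15.81 m/s.
Speed = √(v_x² + v_y²) = √(2285 + 250.0) = 50.3 m/s.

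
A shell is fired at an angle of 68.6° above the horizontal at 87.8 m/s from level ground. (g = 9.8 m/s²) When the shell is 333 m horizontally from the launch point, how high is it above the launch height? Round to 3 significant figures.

320 m

v_x = 87.8 cos 68.6° = 32.04 m/s, v_y0 = 87.8 sin 68.6° = 81.75 m/s.
Time to reach x = 333 m: t = x / v_x = 333 / 32.04 = 10.39 s.
y = v_y0 t − ½ g t² = 81.75×10.39 − 4.900×10.39² = 320 m.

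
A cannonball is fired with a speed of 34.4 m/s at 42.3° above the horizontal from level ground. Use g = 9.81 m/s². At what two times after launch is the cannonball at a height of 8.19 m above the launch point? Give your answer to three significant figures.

0.385 s and 4.33 s

v_y0 = 34.4 sin 42.3° = 23.15 m/s.
Set y = v_y0 t − ½ g t² = 8.19: 4.905 t² − 23.15 t + 8.19 = 0.
t = [23.15 ± √(535.9 − 160.7)] / 9.81 = (23.15 ± 19.37) / 9.81, giving t = 0.385 s or t = 4.33 s.
So the cannonball is at 8.19 m at t = 0.385 s (rising) and t = 4.33 s (falling).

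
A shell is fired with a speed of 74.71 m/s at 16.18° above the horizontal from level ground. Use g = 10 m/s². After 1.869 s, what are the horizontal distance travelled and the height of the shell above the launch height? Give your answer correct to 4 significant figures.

v_x = 74.71 cos 16.18° = 71.751 m/s; v_y0 = 74.71 sin 16.18° = 20.818 m/s.
x = v_x t = 71.751 × 1.869 = 134.1 m.
y = v_y0 t − ½ g t² = 20.818×1.869 − 5.000×1.869² = 21.44 m.

x = 134.1 m, y = 21.44 m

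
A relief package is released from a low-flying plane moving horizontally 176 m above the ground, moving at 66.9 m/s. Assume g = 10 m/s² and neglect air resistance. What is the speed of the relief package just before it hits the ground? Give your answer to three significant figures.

89.4 m/s

Fall time: t = √(2 × 176 / 10) = 5.933 s.
At impact: v_x = 66.9 m/s (unchanged), v_y = g t = 10 × 5.933 = 59.33 m/s.
Speed = √(v_x² + v_y²) = √(4476 + 3520) = 89.4 m/s.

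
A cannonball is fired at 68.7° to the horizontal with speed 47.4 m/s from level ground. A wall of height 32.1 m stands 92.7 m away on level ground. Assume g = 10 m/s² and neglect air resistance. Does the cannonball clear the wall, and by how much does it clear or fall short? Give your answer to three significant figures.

v_x = 47.4 cos 68.7° = 17.22 m/s; v_y0 = 47.4 sin 68.7° = 44.16 m/s.
Time to reach the wall: t = 92.7 / 17.22 = 5.383 s.
Height at that point: y = 44.16×5.383 − 5.000×5.383² = 92.83 m.
That is 92.83 − 32.1 = 60.7 m above the top of the wall, so the cannonball clears it.

Yes — it clears the wall by 60.7 m.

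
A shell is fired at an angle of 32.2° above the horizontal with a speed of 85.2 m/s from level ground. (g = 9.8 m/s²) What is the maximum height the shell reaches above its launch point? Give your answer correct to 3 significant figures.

105 m

Vertical component of launch velocity: v_y = 85.2 sin 32.2° = 45.40 m/s.
At the highest point the vertical velocity is zero, so v_y² = 2 g h_max.
h_max = (45.40)² / (2 × 9.8) = 2061 / 19.60 = 105 m.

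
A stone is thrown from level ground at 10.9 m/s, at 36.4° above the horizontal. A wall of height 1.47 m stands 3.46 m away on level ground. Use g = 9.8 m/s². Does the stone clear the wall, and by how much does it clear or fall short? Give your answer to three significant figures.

Yes — it clears the wall by 0.319 m.

v_x = 10.9 cos 36.4° = 8.773 m/s; v_y0 = 10.9 sin 36.4° = 6.468 m/s.
Time to reach the wall: t = 3.46 / 8.773 = 0.3944 s.
Height at that point: y = 6.468×0.3944 − 4.900×0.3944² = 1.789 m.
That is 1.789 − 1.47 = 0.319 m above the top of the wall, so the stone clears it.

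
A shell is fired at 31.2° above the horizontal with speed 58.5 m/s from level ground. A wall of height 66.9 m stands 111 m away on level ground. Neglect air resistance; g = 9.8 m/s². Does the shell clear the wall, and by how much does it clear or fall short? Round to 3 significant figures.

No — it falls 23.8 m short of clearing the wall.

v_x = 58.5 cos 31.2° = 50.04 m/s; v_y0 = 58.5 sin 31.2° = 30.30 m/s.
Time to reach the wall: t = 111 / 50.04 = 2.218 s.
Height at that point: y = 30.30×2.218 − 4.900×2.218² = 43.10 m.
That is 66.9 − 43.10 = 23.8 m below the top of the wall, so the shell does not clear it.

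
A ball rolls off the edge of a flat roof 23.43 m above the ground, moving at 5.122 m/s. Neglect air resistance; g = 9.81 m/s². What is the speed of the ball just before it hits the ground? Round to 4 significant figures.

Fall time: t = √(2 × 23.43 / 9.81) = 2.1856 s.
At impact: v_x = 5.122 m/s (unchanged), v_y = g t = 9.81 × 2.1856 = 21.441 m/s.
Speed = √(v_x² + v_y²) = √(26.235 + 459.72) = 22.04 m/s.

22.04 m/s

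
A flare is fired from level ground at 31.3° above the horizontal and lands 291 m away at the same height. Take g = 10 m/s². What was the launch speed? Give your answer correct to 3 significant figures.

57.3 m/s

On level ground, R = v₀² sin(2θ) / g, so v₀ = √(R g / sin 2θ).
sin(2 × 31.3°) = 0.8878.
v₀ = √(291 × 10 / 0.8878) = √3278 = 57.3 m/s.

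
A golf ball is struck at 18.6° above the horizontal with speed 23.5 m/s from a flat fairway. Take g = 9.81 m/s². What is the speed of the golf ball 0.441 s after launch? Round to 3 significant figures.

22.5 m/s

v_x = 23.5 cos 18.6° = 22.27 m/s (constant).
v_y(t) = 23.5 sin 18.6° − g t = 7.496 − 9.81 × 0.441 = 3.170 m/s.
Speed = √(v_x² + v_y²) = √(496.0 + 10.05) = 22.5 m/s.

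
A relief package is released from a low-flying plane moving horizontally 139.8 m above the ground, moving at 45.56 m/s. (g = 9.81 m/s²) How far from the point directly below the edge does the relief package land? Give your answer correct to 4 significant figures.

243.2 m

Initial vertical velocity is zero, so the fall time comes from h = ½ g t²: t = √(2 × 139.8 / 9.81) = 5.3387 s.
Horizontal motion is uniform at 45.56 m/s, so x = 45.56 × 5.3387 = 243.2 m.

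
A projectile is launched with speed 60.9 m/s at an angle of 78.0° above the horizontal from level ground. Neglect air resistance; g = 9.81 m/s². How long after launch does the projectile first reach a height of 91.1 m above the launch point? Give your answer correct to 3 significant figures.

1.79 s

v_y0 = 60.9 sin 78.0° = 59.57 m/s.
Set y = v_y0 t − ½ g t² = 91.1: 4.905 t² − 59.57 t + 91.1 = 0.
t = [59.57 ± √(3549 − 1787)] / 9.81 = (59.57 ± 41.98) / 9.81, giving t = 1.79 s or t = 10.4 s.
The projectile is on the way up at the first time, so t = 1.79 s.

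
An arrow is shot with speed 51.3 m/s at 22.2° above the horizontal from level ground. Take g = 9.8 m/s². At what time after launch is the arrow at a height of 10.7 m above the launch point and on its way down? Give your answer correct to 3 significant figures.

3.29 s

v_y0 = 51.3 sin 22.2° = 19.38 m/s.
Set y = v_y0 t − ½ g t² = 10.7: 4.900 t² − 19.38 t + 10.7 = 0.
t = [19.38 ± √(375.6 − 209.7)] / 9.8 = (19.38 ± 12.88) / 9.8, giving t = 0.663 s or t = 3.29 s.
On the way down corresponds to the larger root: t = 3.29 s.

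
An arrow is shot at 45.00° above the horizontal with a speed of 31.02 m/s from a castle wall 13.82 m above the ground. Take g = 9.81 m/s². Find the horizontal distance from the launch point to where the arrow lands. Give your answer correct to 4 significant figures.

110.4 m

Components: v_x = 31.02 cos 45.00° = 21.934 m/s, v_y = 31.02 sin 45.00° = 21.934 m/s.
Vertical: 0 = 13.82 + 21.934 t − ½(9.81) t² ⇒ 4.905 t² − 21.934 t − 13.82 = 0.
t = [21.934 + √(481.10 + 271.15)] / 9.810 = 5.0317 s.
Horizontal: R = v_x · t = 21.934 × 5.0317 = 110.4 m.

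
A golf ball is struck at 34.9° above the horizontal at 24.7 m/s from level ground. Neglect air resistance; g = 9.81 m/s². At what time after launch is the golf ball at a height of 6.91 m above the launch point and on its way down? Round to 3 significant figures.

2.26 s

v_y0 = 24.7 sin 34.9° = 14.13 m/s.
Set y = v_y0 t − ½ g t² = 6.91: 4.905 t² − 14.13 t + 6.91 = 0.
t = [14.13 ± √(199.7 − 135.6)] / 9.81 = (14.13 ± 8.006) / 9.81, giving t = 0.624 s or t = 2.26 s.
On the way down corresponds to the larger root: t = 2.26 s.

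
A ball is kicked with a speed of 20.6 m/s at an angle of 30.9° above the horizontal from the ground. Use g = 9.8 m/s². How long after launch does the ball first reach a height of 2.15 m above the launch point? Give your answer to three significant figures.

0.227 s

v_y0 = 20.6 sin 30.9° = 10.58 m/s.
Set y = v_y0 t − ½ g t² = 2.15: 4.900 t² − 10.58 t + 2.15 = 0.
t = [10.58 ± √(111.9 − 42.14)] / 9.8 = (10.58 ± 8.352) / 9.8, giving t = 0.227 s or t = 1.93 s.
The ball is on the way up at the first time, so t = 0.227 s.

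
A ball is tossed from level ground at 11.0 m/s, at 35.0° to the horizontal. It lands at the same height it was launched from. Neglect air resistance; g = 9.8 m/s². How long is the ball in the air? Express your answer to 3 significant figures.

Vertical component: v_y = 11.0 sin 35.0° = 6.309 m/s.
For a projectile landing at launch height, time of flight is t = 2 v_y / g = 2 × 6.309 / 9.8 = 1.29 s.

1.29 s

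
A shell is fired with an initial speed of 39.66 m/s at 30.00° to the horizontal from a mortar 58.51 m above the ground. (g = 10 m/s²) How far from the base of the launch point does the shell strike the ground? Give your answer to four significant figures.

Components: v_x = 39.66 cos 30.00° = 34.347 m/s, v_y = 39.66 sin 30.00° = 19.830 m/s.
Vertical: 0 = 58.51 + 19.830 t − ½(10) t² ⇒ 5.000 t² − 19.830 t − 58.51 = 0.
t = [19.830 + √(393.23 + 1170.2)] / 10.00 = 5.9370 s.
Horizontal: R = v_x · t = 34.347 × 5.9370 = 203.9 m.

203.9 m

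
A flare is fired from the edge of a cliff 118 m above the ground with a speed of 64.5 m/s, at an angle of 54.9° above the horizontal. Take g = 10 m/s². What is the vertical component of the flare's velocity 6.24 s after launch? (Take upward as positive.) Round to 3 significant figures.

Initial vertical component: v_y0 = 64.5 sin 54.9° = 52.77 m/s.
v_y(t) = v_y0 − g t = 52.77 − 10 × 6.24 = -9.63 m/s.

-9.63 m/s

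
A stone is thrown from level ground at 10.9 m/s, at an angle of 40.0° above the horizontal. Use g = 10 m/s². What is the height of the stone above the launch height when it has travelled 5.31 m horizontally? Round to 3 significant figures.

2.43 m

v_x = 10.9 cos 40.0° = 8.350 m/s, v_y0 = 10.9 sin 40.0° = 7.006 m/s.
Time to reach x = 5.31 m: t = x / v_x = 5.31 / 8.350 = 0.6359 s.
y = v_y0 t − ½ g t² = 7.006×0.6359 − 5.000×0.6359² = 2.43 m.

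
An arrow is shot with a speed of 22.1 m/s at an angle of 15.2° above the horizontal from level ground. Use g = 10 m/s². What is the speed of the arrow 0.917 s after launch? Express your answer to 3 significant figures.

21.6 m/s

v_x = 22.1 cos 15.2° = 21.33 m/s (constant).
v_y(t) = 22.1 sin 15.2° − g t = 5.794 − 10 × 0.917 = -3.376 m/s.
Speed = √(v_x² + v_y²) = √(455.0 + 11.40) = 21.6 m/s.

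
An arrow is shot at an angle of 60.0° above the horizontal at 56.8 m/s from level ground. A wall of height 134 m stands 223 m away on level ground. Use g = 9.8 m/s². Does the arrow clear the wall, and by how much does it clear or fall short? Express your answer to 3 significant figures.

v_x = 56.8 cos 60.0° = 28.40 m/s; v_y0 = 56.8 sin 60.0° = 49.19 m/s.
Time to reach the wall: t = 223 / 28.40 = 7.852 s.
Height at that point: y = 49.19×7.852 − 4.900×7.852² = 84.14 m.
That is 134 − 84.14 = 49.9 m below the top of the wall, so the arrow does not clear it.

No — it falls 49.9 m short of clearing the wall.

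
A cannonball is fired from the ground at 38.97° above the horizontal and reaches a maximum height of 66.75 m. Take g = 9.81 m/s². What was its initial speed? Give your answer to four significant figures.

At maximum height v_y = 0, so (v₀ sin θ)² = 2 g H.
v₀ sin 38.97° = √(2 × 9.81 × 66.75) = 36.189 m/s.
v₀ = 36.189 / sin 38.97° = 36.189 / 0.6289 = 57.54 m/s.

57.54 m/s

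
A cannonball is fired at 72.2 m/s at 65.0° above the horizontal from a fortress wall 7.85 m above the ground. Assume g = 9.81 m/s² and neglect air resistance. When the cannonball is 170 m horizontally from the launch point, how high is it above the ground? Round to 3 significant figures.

220 m

v_x = 72.2 cos 65.0° = 30.51 m/s, v_y0 = 72.2 sin 65.0° = 65.44 m/s.
Time to reach x = 170 m: t = x / v_x = 170 / 30.51 = 5.572 s.
y = 7.85 + v_y0 t − ½ g t² = 7.85 + 65.44×5.572 − 4.905×5.572² = 220 m.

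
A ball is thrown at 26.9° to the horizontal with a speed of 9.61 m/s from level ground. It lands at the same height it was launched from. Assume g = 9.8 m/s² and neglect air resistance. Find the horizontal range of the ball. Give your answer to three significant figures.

7.60 m

Components: v_x = 9.61 cos 26.9° = 8.570 m/s, v_y = 9.61 sin 26.9° = 4.348 m/s.
Time of flight (same landing height): t = 2 v_y / g = 2 × 4.348 / 9.8 = 0.8873 s.
Range: R = v_x · t = 8.570 × 0.8873 = 7.60 m.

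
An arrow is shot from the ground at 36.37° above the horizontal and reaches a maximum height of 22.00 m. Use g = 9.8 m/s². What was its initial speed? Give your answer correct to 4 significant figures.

At maximum height v_y = 0, so (v₀ sin θ)² = 2 g H.
v₀ sin 36.37° = √(2 × 9.8 × 22.00) = 20.765 m/s.
v₀ = 20.765 / sin 36.37° = 20.765 / 0.5930 = 35.02 m/s.

35.02 m/s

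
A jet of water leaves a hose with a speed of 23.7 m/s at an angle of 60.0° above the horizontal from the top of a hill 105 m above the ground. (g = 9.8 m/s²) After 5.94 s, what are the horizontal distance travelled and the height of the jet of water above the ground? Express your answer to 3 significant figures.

x = 70.4 m, y = 54.0 m

v_x = 23.7 cos 60.0° = 11.85 m/s; v_y0 = 23.7 sin 60.0° = 20.52 m/s.
x = v_x t = 11.85 × 5.94 = 70.4 m.
y = 105 + v_y0 t − ½ g t² = 54.0 m.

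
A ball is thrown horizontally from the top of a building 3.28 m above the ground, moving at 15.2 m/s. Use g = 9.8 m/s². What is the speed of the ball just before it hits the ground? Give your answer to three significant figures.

Fall time: t = √(2 × 3.28 / 9.8) = 0.8182 s.
At impact: v_x = 15.2 m/s (unchanged), v_y = g t = 9.8 × 0.8182 = 8.018 m/s.
Speed = √(v_x² + v_y²) = √(231.0 + 64.29) = 17.2 m/s.

17.2 m/s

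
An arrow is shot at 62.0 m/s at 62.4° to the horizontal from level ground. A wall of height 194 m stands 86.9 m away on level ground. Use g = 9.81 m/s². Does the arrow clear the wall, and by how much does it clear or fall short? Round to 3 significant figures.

v_x = 62.0 cos 62.4° = 28.72 m/s; v_y0 = 62.0 sin 62.4° = 54.94 m/s.
Time to reach the wall: t = 86.9 / 28.72 = 3.026 s.
Height at that point: y = 54.94×3.026 − 4.905×3.026² = 121.3 m.
That is 194 − 121.3 = 72.7 m below the top of the wall, so the arrow does not clear it.

No — it falls 72.7 m short of clearing the wall.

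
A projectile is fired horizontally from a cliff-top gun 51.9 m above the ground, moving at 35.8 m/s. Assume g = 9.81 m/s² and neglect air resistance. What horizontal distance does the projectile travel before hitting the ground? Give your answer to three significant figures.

Initial vertical velocity is zero, so the fall time comes from h = ½ g t²: t = √(2 × 51.9 / 9.81) = 3.253 s.
Horizontal motion is uniform at 35.8 m/s, so x = 35.8 × 3.253 = 116 m.

116 m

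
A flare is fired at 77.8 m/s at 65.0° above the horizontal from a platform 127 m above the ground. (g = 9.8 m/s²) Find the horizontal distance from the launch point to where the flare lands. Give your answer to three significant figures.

526 m

Components: v_x = 77.8 cos 65.0° = 32.88 m/s, v_y = 77.8 sin 65.0° = 70.51 m/s.
Vertical: 0 = 127 + 70.51 t − ½(9.8) t² ⇒ 4.900 t² − 70.51 t − 127 = 0.
t = [70.51 + √(4972 + 2489)] / 9.800 = 16.01 s.
Horizontal: R = v_x · t = 32.88 × 16.01 = 526 m.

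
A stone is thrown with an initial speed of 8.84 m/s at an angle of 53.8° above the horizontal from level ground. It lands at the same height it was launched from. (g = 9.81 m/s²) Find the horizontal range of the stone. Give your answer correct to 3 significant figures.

For level ground, R = v₀² sin(2θ) / g.
sin(2 × 53.8°) = sin 107.6° = 0.9532.
R = (8.84)² × 0.9532 / 9.81 = 7.59 m.

7.59 m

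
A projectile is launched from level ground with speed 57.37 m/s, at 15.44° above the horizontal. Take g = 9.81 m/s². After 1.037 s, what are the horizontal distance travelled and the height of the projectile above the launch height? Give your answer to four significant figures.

v_x = 57.37 cos 15.44° = 55.300 m/s; v_y0 = 57.37 sin 15.44° = 15.274 m/s.
x = v_x t = 55.300 × 1.037 = 57.35 m.
y = v_y0 t − ½ g t² = 15.274×1.037 − 4.905×1.037² = 10.56 m.

x = 57.35 m, y = 10.56 m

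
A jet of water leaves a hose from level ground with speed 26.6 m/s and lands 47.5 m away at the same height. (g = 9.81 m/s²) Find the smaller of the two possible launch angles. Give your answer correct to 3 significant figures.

20.6°

Level-ground range: R = v₀² sin(2θ)/g ⇒ sin 2θ = R g / v₀² = 47.5×9.81/26.6² = 0.6586.
2θ = arcsin(0.6586) = 41.19° or 180° − 41.19° = 138.81°.
So θ = 20.6° or θ = 69.4°.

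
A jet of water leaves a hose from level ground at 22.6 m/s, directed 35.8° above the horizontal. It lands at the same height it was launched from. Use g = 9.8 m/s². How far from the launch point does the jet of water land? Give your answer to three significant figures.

Components: v_x = 22.6 cos 35.8° = 18.33 m/s, v_y = 22.6 sin 35.8° = 13.22 m/s.
Time of flight (same landing height): t = 2 v_y / g = 2 × 13.22 / 9.8 = 2.698 s.
Range: R = v_x · t = 18.33 × 2.698 = 49.5 m.

49.5 m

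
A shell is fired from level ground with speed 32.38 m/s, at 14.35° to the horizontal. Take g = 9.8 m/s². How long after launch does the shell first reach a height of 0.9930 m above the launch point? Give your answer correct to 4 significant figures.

v_y0 = 32.38 sin 14.35° = 8.0252 m/s.
Set y = v_y0 t − ½ g t² = 0.9930: 4.900 t² − 8.0252 t + 0.9930 = 0.
t = [8.0252 ± √(64.404 − 19.463)] / 9.8 = (8.0252 ± 6.7038) / 9.8, giving t = 0.1348 s or t = 1.503 s.
The shell is on the way up at the first time, so t = 0.1348 s.

0.1348 s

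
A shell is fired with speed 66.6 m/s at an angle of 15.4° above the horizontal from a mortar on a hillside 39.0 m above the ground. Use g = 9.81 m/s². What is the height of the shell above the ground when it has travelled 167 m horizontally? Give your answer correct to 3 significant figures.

51.8 m

v_x = 66.6 cos 15.4° = 64.21 m/s, v_y0 = 66.6 sin 15.4° = 17.69 m/s.
Time to reach x = 167 m: t = x / v_x = 167 / 64.21 = 2.601 s.
y = 39.0 + v_y0 t − ½ g t² = 39.0 + 17.69×2.601 − 4.905×2.601² = 51.8 m.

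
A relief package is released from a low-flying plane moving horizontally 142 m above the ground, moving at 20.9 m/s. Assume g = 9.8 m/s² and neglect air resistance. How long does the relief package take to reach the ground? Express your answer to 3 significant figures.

5.38 s

The horizontal speed doesn't affect the fall. With v_y0 = 0, h = ½ g t².
t = √(2 × 142 / 9.8) = √28.98 = 5.38 s.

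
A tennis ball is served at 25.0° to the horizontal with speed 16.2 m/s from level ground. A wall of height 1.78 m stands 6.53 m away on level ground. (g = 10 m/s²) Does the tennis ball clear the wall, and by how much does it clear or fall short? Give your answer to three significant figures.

Yes — it clears the wall by 0.276 m.

v_x = 16.2 cos 25.0° = 14.68 m/s; v_y0 = 16.2 sin 25.0° = 6.846 m/s.
Time to reach the wall: t = 6.53 / 14.68 = 0.4448 s.
Height at that point: y = 6.846×0.4448 − 5.000×0.4448² = 2.056 m.
That is 2.056 − 1.78 = 0.276 m above the top of the wall, so the tennis ball clears it.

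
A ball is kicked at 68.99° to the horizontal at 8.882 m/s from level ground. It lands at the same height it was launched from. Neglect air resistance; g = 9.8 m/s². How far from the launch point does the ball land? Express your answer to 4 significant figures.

For level ground, R = v₀² sin(2θ) / g.
sin(2 × 68.99°) = sin 137.98° = 0.6694.
R = (8.882)² × 0.6694 / 9.8 = 5.389 m.

5.389 m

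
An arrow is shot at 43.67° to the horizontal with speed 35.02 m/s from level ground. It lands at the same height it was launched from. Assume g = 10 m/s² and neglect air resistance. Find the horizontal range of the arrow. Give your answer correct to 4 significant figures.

122.5 m

For level ground, R = v₀² sin(2θ) / g.
sin(2 × 43.67°) = sin 87.340° = 0.9989.
R = (35.02)² × 0.9989 / 10 = 122.5 m.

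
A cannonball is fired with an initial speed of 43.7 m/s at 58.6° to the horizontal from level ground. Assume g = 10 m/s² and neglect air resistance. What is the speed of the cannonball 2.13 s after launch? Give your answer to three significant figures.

27.8 m/s

v_x = 43.7 cos 58.6° = 22.77 m/s (constant).
v_y(t) = 43.7 sin 58.6° − g t = 37.30 − 10 × 2.13 = 16.00 m/s.
Speed = √(v_x² + v_y²) = √(518.5 + 256.0) = 27.8 m/s.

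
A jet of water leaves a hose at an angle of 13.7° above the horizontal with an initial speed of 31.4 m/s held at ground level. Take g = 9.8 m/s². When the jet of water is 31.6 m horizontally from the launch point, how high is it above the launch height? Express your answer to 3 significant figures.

2.45 m

v_x = 31.4 cos 13.7° = 30.51 m/s, v_y0 = 31.4 sin 13.7° = 7.437 m/s.
Time to reach x = 31.6 m: t = x / v_x = 31.6 / 30.51 = 1.036 s.
y = v_y0 t − ½ g t² = 7.437×1.036 − 4.900×1.036² = 2.45 m.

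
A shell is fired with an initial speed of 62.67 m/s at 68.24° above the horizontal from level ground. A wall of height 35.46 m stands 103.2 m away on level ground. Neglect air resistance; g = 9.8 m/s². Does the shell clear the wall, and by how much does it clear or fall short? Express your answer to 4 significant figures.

Yes — it clears the wall by 126.4 m.

v_x = 62.67 cos 68.24° = 23.233 m/s; v_y0 = 62.67 sin 68.24° = 58.204 m/s.
Time to reach the wall: t = 103.2 / 23.233 = 4.4420 s.
Height at that point: y = 58.204×4.4420 − 4.900×4.4420² = 161.86 m.
That is 161.86 − 35.46 = 126.4 m above the top of the wall, so the shell clears it.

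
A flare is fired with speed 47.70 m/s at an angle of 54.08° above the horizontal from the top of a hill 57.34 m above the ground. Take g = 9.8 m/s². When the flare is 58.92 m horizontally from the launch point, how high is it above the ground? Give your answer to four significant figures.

v_x = 47.70 cos 54.08° = 27.983 m/s, v_y0 = 47.70 sin 54.08° = 38.629 m/s.
Time to reach x = 58.92 m: t = x / v_x = 58.92 / 27.983 = 2.1056 s.
y = 57.34 + v_y0 t − ½ g t² = 57.34 + 38.629×2.1056 − 4.900×2.1056² = 117.0 m.

117.0 m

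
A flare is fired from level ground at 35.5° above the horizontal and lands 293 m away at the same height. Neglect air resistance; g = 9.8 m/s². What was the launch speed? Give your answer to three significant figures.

On level ground, R = v₀² sin(2θ) / g, so v₀ = √(R g / sin 2θ).
sin(2 × 35.5°) = 0.9455.
v₀ = √(293 × 9.8 / 0.9455) = √3037 = 55.1 m/s.

55.1 m/s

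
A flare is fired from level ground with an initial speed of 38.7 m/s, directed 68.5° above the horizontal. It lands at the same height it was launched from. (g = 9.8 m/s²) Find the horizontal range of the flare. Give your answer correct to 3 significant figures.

104 m

For level ground, R = v₀² sin(2θ) / g.
sin(2 × 68.5°) = sin 137.0° = 0.6820.
R = (38.7)² × 0.6820 / 9.8 = 104 m.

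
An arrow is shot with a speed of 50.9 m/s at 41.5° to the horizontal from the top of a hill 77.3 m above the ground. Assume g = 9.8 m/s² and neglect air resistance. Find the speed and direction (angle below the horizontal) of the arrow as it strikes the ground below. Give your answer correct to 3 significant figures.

64.1 m/s at 53.5° below the horizontal

v_x = 50.9 cos 41.5° = 38.12 m/s (constant).
|v_y| at impact = √((33.73)² + 2×9.8×77.3) = 51.51 m/s.
Speed = √(38.12² + 51.51²) = 64.1 m/s; angle = arctan(51.51/38.12) = 53.5° below horizontal.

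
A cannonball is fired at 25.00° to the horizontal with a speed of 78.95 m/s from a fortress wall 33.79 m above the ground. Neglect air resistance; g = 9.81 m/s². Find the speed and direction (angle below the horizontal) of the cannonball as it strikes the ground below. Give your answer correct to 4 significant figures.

83.04 m/s at 30.50° below the horizontal

v_x = 78.95 cos 25.00° = 71.553 m/s (constant).
|v_y| at impact = √((33.366)² + 2×9.81×33.79) = 42.146 m/s.
Speed = √(71.553² + 42.146²) = 83.04 m/s; angle = arctan(42.146/71.553) = 30.50° below horizontal.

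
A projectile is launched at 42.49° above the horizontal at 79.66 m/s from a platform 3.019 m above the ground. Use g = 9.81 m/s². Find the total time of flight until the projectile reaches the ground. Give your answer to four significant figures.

11.03 s

Vertical component: v_y = 79.66 sin 42.49° = 53.807 m/s.
Taking up as positive with launch at y = 3.019 m, landing at y = 0: 0 = 3.019 + 53.807 t − ½(9.81) t².
Solving 4.905 t² − 53.807 t − 3.019 = 0 gives t = [53.807 + √(53.807² + 4·4.905·3.019)] / 9.810 = 11.03 s.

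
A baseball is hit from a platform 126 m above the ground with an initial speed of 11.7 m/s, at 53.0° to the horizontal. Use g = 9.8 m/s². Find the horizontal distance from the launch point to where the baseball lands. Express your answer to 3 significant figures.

43.0 m

Components: v_x = 11.7 cos 53.0° = 7.041 m/s, v_y = 11.7 sin 53.0° = 9.344 m/s.
Vertical: 0 = 126 + 9.344 t − ½(9.8) t² ⇒ 4.900 t² − 9.344 t − 126 = 0.
t = [9.344 + √(87.31 + 2470)] / 9.800 = 6.114 s.
Horizontal: R = v_x · t = 7.041 × 6.114 = 43.0 m.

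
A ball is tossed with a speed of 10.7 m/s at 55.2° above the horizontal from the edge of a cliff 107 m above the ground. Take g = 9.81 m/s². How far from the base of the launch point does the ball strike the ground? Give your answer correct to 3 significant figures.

Components: v_x = 10.7 cos 55.2° = 6.107 m/s, v_y = 10.7 sin 55.2° = 8.786 m/s.
Vertical: 0 = 107 + 8.786 t − ½(9.81) t² ⇒ 4.905 t² − 8.786 t − 107 = 0.
t = [8.786 + √(77.19 + 2099)] / 9.810 = 5.651 s.
Horizontal: R = v_x · t = 6.107 × 5.651 = 34.5 m.

34.5 m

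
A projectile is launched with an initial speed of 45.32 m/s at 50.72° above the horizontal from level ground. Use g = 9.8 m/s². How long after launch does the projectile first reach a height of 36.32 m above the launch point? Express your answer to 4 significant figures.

v_y0 = 45.32 sin 50.72° = 35.080 m/s.
Set y = v_y0 t − ½ g t² = 36.32: 4.900 t² − 35.080 t + 36.32 = 0.
t = [35.080 ± √(1230.6 − 711.87)] / 9.8 = (35.080 ± 22.776) / 9.8, giving t = 1.256 s or t = 5.904 s.
The projectile is on the way up at the first time, so t = 1.256 s.

1.256 s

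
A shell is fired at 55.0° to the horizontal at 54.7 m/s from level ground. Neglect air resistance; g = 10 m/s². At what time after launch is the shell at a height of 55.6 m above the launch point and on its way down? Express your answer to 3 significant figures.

v_y0 = 54.7 sin 55.0° = 44.81 m/s.
Set y = v_y0 t − ½ g t² = 55.6: 5.000 t² − 44.81 t + 55.6 = 0.
t = [44.81 ± √(2008 − 1112)] / 10 = (44.81 ± 29.93) / 10, giving t = 1.49 s or t = 7.47 s.
On the way down corresponds to the larger root: t = 7.47 s.

7.47 s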